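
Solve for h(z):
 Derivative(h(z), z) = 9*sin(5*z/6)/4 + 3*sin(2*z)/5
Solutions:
 h(z) = C1 - 27*cos(5*z/6)/10 - 3*cos(2*z)/10


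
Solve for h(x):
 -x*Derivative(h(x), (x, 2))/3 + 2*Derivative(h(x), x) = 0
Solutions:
 h(x) = C1 + C2*x^7


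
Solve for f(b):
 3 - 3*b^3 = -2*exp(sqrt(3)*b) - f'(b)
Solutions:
 f(b) = C1 + 3*b^4/4 - 3*b - 2*sqrt(3)*exp(sqrt(3)*b)/3


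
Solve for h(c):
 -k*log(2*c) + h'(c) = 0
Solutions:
 h(c) = C1 + c*k*log(c) - c*k + c*k*log(2)


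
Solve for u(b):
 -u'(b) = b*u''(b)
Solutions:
 u(b) = C1 + C2*log(b)


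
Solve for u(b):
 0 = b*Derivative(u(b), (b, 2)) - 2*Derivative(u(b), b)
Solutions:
 u(b) = C1 + C2*b^3


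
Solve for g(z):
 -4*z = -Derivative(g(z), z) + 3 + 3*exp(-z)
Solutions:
 g(z) = C1 + 2*z^2 + 3*z - 3*exp(-z)


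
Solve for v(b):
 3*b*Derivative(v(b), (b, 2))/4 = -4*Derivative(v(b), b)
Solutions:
 v(b) = C1 + C2/b^(13/3)


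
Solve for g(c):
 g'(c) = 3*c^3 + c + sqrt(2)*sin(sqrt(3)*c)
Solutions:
 g(c) = C1 + 3*c^4/4 + c^2/2 - sqrt(6)*cos(sqrt(3)*c)/3


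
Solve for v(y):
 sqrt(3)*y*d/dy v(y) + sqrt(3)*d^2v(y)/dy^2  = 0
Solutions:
 v(y) = C1 + C2*erf(sqrt(2)*y/2)


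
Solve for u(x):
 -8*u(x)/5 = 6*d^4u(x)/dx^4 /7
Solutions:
 u(x) = (C1*sin(15^(3/4)*7^(1/4)*x/15) + C2*cos(15^(3/4)*7^(1/4)*x/15))*exp(-15^(3/4)*7^(1/4)*x/15) + (C3*sin(15^(3/4)*7^(1/4)*x/15) + C4*cos(15^(3/4)*7^(1/4)*x/15))*exp(15^(3/4)*7^(1/4)*x/15)


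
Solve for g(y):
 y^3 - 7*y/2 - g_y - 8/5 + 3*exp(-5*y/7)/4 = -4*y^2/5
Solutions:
 g(y) = C1 + y^4/4 + 4*y^3/15 - 7*y^2/4 - 8*y/5 - 21*exp(-5*y/7)/20


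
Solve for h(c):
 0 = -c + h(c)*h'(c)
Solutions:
 h(c) = -sqrt(C1 + c^2)
 h(c) = sqrt(C1 + c^2)


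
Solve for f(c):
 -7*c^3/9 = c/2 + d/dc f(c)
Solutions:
 f(c) = C1 - 7*c^4/36 - c^2/4


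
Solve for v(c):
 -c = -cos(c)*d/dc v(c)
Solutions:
 v(c) = C1 + Integral(c/cos(c), c)


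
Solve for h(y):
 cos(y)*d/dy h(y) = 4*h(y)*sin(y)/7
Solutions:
 h(y) = C1/cos(y)^(4/7)


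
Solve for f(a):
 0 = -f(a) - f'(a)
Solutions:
 f(a) = C1*exp(-a)


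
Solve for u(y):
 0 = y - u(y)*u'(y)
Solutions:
 u(y) = -sqrt(C1 + y^2)
 u(y) = sqrt(C1 + y^2)


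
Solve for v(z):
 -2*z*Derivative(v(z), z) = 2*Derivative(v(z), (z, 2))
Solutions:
 v(z) = C1 + C2*erf(sqrt(2)*z/2)


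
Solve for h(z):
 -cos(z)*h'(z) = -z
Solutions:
 h(z) = C1 + Integral(z/cos(z), z)


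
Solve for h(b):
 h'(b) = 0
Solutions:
 h(b) = C1


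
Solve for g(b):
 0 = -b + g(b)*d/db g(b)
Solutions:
 g(b) = -sqrt(C1 + b^2)
 g(b) = sqrt(C1 + b^2)


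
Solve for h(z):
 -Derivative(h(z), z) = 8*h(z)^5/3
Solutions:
 h(z) = -3^(1/4)*(1/(C1 + 32*z))^(1/4)
 h(z) = 3^(1/4)*(1/(C1 + 32*z))^(1/4)
 h(z) = -3^(1/4)*I*(1/(C1 + 32*z))^(1/4)
 h(z) = 3^(1/4)*I*(1/(C1 + 32*z))^(1/4)


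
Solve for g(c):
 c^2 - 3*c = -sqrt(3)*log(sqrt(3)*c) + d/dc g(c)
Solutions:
 g(c) = C1 + c^3/3 - 3*c^2/2 + sqrt(3)*c*log(c) - sqrt(3)*c + sqrt(3)*c*log(3)/2


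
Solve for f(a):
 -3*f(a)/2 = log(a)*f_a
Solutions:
 f(a) = C1*exp(-3*li(a)/2)


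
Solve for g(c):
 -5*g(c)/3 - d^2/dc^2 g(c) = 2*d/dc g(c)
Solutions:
 g(c) = (C1*sin(sqrt(6)*c/3) + C2*cos(sqrt(6)*c/3))*exp(-c)


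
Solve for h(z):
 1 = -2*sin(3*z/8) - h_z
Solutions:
 h(z) = C1 - z + 16*cos(3*z/8)/3


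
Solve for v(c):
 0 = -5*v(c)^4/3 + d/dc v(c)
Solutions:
 v(c) = (-1/(C1 + 5*c))^(1/3)
 v(c) = (-1/(C1 + 5*c))^(1/3)*(-1 - sqrt(3)*I)/2
 v(c) = (-1/(C1 + 5*c))^(1/3)*(-1 + sqrt(3)*I)/2


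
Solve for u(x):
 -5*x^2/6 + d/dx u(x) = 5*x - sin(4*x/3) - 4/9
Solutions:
 u(x) = C1 + 5*x^3/18 + 5*x^2/2 - 4*x/9 + 3*cos(4*x/3)/4


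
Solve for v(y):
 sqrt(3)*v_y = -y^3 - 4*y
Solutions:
 v(y) = C1 - sqrt(3)*y^4/12 - 2*sqrt(3)*y^2/3


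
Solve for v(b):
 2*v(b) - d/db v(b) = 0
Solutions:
 v(b) = C1*exp(2*b)


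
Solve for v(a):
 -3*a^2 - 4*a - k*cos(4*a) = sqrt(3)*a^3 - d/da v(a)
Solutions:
 v(a) = C1 + sqrt(3)*a^4/4 + a^3 + 2*a^2 + k*sin(4*a)/4


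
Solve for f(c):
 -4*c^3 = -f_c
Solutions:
 f(c) = C1 + c^4


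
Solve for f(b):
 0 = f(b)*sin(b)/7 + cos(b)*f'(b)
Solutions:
 f(b) = C1*cos(b)^(1/7)


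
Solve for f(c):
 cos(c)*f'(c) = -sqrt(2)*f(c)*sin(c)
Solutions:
 f(c) = C1*cos(c)^(sqrt(2))


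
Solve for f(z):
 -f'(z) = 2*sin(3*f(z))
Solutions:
 f(z) = -acos((-C1 - exp(12*z))/(C1 - exp(12*z)))/3 + 2*pi/3
 f(z) = acos((-C1 - exp(12*z))/(C1 - exp(12*z)))/3


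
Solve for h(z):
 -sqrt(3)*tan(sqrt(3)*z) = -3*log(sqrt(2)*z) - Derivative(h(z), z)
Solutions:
 h(z) = C1 - 3*z*log(z) - 3*z*log(2)/2 + 3*z - log(cos(sqrt(3)*z))


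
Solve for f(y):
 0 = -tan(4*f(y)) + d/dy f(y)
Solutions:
 f(y) = -asin(C1*exp(4*y))/4 + pi/4
 f(y) = asin(C1*exp(4*y))/4


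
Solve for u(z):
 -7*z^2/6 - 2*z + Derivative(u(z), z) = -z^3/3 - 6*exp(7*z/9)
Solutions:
 u(z) = C1 - z^4/12 + 7*z^3/18 + z^2 - 54*exp(7*z/9)/7


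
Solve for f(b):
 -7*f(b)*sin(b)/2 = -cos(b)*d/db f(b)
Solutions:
 f(b) = C1/cos(b)^(7/2)


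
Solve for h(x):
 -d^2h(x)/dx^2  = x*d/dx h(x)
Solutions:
 h(x) = C1 + C2*erf(sqrt(2)*x/2)


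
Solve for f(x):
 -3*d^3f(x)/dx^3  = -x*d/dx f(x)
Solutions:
 f(x) = C1 + Integral(C2*airyai(3^(2/3)*x/3) + C3*airybi(3^(2/3)*x/3), x)


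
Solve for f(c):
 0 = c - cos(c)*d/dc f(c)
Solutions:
 f(c) = C1 + Integral(c/cos(c), c)


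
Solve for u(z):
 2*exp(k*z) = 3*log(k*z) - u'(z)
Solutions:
 u(z) = C1 + 3*z*log(k*z) - 3*z + Piecewise((-2*exp(k*z)/k, Ne(k, 0)), (-2*z, True))


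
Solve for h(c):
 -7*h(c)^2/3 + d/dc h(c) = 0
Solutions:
 h(c) = -3/(C1 + 7*c)


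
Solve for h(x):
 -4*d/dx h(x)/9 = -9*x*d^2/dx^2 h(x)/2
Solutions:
 h(x) = C1 + C2*x^(89/81)


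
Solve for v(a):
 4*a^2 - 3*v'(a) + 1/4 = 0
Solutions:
 v(a) = C1 + 4*a^3/9 + a/12


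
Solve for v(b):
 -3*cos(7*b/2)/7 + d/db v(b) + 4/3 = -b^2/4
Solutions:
 v(b) = C1 - b^3/12 - 4*b/3 + 6*sin(7*b/2)/49


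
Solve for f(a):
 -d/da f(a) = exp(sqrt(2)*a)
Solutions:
 f(a) = C1 - sqrt(2)*exp(sqrt(2)*a)/2


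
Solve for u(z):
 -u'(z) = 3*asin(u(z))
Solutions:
 Integral(1/asin(_y), (_y, u(z))) = C1 - 3*z


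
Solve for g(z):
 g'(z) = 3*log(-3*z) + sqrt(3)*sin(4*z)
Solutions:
 g(z) = C1 + 3*z*log(-z) - 3*z + 3*z*log(3) - sqrt(3)*cos(4*z)/4


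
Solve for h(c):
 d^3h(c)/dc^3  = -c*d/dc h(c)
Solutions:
 h(c) = C1 + Integral(C2*airyai(-c) + C3*airybi(-c), c)


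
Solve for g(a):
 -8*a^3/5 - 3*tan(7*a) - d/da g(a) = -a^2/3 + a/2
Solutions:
 g(a) = C1 - 2*a^4/5 + a^3/9 - a^2/4 + 3*log(cos(7*a))/7


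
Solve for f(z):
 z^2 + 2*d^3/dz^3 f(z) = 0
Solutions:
 f(z) = C1 + C2*z + C3*z^2 - z^5/120


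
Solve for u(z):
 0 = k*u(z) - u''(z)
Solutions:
 u(z) = C1*exp(-sqrt(k)*z) + C2*exp(sqrt(k)*z)


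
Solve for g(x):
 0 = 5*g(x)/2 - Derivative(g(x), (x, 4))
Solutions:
 g(x) = C1*exp(-2^(3/4)*5^(1/4)*x/2) + C2*exp(2^(3/4)*5^(1/4)*x/2) + C3*sin(2^(3/4)*5^(1/4)*x/2) + C4*cos(2^(3/4)*5^(1/4)*x/2)


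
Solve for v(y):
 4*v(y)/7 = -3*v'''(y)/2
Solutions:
 v(y) = C3*exp(-2*21^(2/3)*y/21) + (C1*sin(3^(1/6)*7^(2/3)*y/7) + C2*cos(3^(1/6)*7^(2/3)*y/7))*exp(21^(2/3)*y/21)


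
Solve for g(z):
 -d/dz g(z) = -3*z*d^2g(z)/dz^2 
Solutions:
 g(z) = C1 + C2*z^(4/3)


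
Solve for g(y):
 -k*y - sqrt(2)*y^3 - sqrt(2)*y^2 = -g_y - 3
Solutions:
 g(y) = C1 + k*y^2/2 + sqrt(2)*y^4/4 + sqrt(2)*y^3/3 - 3*y


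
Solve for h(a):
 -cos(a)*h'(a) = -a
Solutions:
 h(a) = C1 + Integral(a/cos(a), a)


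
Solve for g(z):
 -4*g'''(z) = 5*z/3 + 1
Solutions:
 g(z) = C1 + C2*z + C3*z^2 - 5*z^4/288 - z^3/24


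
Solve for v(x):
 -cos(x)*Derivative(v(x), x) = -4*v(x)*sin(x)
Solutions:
 v(x) = C1/cos(x)^4


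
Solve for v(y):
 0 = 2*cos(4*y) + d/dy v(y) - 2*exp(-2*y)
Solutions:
 v(y) = C1 - sin(4*y)/2 - exp(-2*y)


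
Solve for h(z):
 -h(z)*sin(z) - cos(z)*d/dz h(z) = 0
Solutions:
 h(z) = C1*cos(z)


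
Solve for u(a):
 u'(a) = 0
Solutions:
 u(a) = C1


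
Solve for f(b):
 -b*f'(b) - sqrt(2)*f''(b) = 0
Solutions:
 f(b) = C1 + C2*erf(2^(1/4)*b/2)


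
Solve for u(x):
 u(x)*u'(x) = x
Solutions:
 u(x) = -sqrt(C1 + x^2)
 u(x) = sqrt(C1 + x^2)


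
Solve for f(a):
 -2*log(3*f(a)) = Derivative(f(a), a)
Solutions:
 Integral(1/(log(_y) + log(3)), (_y, f(a)))/2 = C1 - a


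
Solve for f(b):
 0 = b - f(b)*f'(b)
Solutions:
 f(b) = -sqrt(C1 + b^2)
 f(b) = sqrt(C1 + b^2)


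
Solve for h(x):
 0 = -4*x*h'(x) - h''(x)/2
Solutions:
 h(x) = C1 + C2*erf(2*x)


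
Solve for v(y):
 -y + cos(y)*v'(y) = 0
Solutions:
 v(y) = C1 + Integral(y/cos(y), y)


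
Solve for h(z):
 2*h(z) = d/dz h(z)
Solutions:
 h(z) = C1*exp(2*z)


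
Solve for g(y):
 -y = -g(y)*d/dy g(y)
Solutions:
 g(y) = -sqrt(C1 + y^2)
 g(y) = sqrt(C1 + y^2)


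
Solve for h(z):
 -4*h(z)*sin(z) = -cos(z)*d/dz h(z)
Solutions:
 h(z) = C1/cos(z)^4


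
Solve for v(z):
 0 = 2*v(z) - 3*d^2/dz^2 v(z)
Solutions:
 v(z) = C1*exp(-sqrt(6)*z/3) + C2*exp(sqrt(6)*z/3)


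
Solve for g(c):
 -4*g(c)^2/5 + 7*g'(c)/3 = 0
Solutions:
 g(c) = -35/(C1 + 12*c)


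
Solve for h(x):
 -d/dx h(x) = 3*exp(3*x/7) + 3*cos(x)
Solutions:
 h(x) = C1 - 7*exp(3*x/7) - 3*sin(x)


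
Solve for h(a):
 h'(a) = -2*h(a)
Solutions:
 h(a) = C1*exp(-2*a)


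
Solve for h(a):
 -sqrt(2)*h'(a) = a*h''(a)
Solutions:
 h(a) = C1 + C2*a^(1 - sqrt(2))


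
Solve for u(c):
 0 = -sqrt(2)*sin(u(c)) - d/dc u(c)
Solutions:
 u(c) = -acos((-C1 - exp(2*sqrt(2)*c))/(C1 - exp(2*sqrt(2)*c))) + 2*pi
 u(c) = acos((-C1 - exp(2*sqrt(2)*c))/(C1 - exp(2*sqrt(2)*c)))


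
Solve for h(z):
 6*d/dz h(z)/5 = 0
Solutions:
 h(z) = C1


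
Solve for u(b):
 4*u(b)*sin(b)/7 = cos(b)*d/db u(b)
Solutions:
 u(b) = C1/cos(b)^(4/7)


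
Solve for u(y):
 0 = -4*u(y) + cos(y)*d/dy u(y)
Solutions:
 u(y) = C1*(sin(y)^2 + 2*sin(y) + 1)/(sin(y)^2 - 2*sin(y) + 1)


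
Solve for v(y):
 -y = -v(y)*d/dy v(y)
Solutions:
 v(y) = -sqrt(C1 + y^2)
 v(y) = sqrt(C1 + y^2)


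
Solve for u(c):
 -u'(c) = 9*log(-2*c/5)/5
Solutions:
 u(c) = C1 - 9*c*log(-c)/5 + 9*c*(-log(2) + 1 + log(5))/5


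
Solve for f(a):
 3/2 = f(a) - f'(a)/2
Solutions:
 f(a) = C1*exp(2*a) + 3/2


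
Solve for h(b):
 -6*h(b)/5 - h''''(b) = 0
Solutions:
 h(b) = (C1*sin(10^(3/4)*3^(1/4)*b/10) + C2*cos(10^(3/4)*3^(1/4)*b/10))*exp(-10^(3/4)*3^(1/4)*b/10) + (C3*sin(10^(3/4)*3^(1/4)*b/10) + C4*cos(10^(3/4)*3^(1/4)*b/10))*exp(10^(3/4)*3^(1/4)*b/10)


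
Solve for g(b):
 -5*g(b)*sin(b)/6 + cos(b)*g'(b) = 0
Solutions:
 g(b) = C1/cos(b)^(5/6)


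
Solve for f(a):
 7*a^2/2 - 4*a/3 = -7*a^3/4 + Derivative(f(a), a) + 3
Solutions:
 f(a) = C1 + 7*a^4/16 + 7*a^3/6 - 2*a^2/3 - 3*a


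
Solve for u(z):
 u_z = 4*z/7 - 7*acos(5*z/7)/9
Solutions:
 u(z) = C1 + 2*z^2/7 - 7*z*acos(5*z/7)/9 + 7*sqrt(49 - 25*z^2)/45


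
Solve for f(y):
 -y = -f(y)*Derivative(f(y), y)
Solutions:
 f(y) = -sqrt(C1 + y^2)
 f(y) = sqrt(C1 + y^2)


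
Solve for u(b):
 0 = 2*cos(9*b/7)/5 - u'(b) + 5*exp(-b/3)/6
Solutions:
 u(b) = C1 + 14*sin(9*b/7)/45 - 5*exp(-b/3)/2


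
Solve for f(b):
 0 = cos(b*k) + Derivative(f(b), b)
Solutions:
 f(b) = C1 - sin(b*k)/k


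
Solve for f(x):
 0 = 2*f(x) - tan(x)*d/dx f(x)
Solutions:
 f(x) = C1*sin(x)^2


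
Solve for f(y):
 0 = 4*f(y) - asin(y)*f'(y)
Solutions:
 f(y) = C1*exp(4*Integral(1/asin(y), y))


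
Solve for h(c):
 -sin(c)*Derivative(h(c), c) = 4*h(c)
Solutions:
 h(c) = C1*(cos(c)^2 + 2*cos(c) + 1)/(cos(c)^2 - 2*cos(c) + 1)


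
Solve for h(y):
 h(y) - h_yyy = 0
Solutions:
 h(y) = C3*exp(y) + (C1*sin(sqrt(3)*y/2) + C2*cos(sqrt(3)*y/2))*exp(-y/2)


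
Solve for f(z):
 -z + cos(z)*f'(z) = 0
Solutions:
 f(z) = C1 + Integral(z/cos(z), z)


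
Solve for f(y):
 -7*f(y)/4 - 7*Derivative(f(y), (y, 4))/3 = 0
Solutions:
 f(y) = (C1*sin(3^(1/4)*y/2) + C2*cos(3^(1/4)*y/2))*exp(-3^(1/4)*y/2) + (C3*sin(3^(1/4)*y/2) + C4*cos(3^(1/4)*y/2))*exp(3^(1/4)*y/2)


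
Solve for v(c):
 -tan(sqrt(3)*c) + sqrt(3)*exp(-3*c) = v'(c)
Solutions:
 v(c) = C1 - sqrt(3)*log(tan(sqrt(3)*c)^2 + 1)/6 - sqrt(3)*exp(-3*c)/3


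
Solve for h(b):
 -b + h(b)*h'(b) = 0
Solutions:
 h(b) = -sqrt(C1 + b^2)
 h(b) = sqrt(C1 + b^2)


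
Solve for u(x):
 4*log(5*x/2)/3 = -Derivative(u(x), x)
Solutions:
 u(x) = C1 - 4*x*log(x)/3 - 4*x*log(5)/3 + 4*x*log(2)/3 + 4*x/3


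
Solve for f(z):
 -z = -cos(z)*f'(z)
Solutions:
 f(z) = C1 + Integral(z/cos(z), z)


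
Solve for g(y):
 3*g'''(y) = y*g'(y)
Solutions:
 g(y) = C1 + Integral(C2*airyai(3^(2/3)*y/3) + C3*airybi(3^(2/3)*y/3), y)


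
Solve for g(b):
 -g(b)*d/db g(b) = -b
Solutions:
 g(b) = -sqrt(C1 + b^2)
 g(b) = sqrt(C1 + b^2)


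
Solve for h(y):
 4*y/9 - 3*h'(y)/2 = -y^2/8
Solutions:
 h(y) = C1 + y^3/36 + 4*y^2/27


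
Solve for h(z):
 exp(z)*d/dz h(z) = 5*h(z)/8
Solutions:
 h(z) = C1*exp(-5*exp(-z)/8)


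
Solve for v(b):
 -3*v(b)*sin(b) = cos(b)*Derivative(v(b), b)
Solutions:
 v(b) = C1*cos(b)^3


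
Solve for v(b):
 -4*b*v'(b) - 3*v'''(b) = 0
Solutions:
 v(b) = C1 + Integral(C2*airyai(-6^(2/3)*b/3) + C3*airybi(-6^(2/3)*b/3), b)


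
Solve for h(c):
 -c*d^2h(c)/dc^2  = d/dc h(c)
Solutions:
 h(c) = C1 + C2*log(c)


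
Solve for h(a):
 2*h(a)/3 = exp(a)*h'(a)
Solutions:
 h(a) = C1*exp(-2*exp(-a)/3)


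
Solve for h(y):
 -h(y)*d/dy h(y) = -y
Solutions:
 h(y) = -sqrt(C1 + y^2)
 h(y) = sqrt(C1 + y^2)


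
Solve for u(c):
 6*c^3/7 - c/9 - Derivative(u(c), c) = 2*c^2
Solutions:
 u(c) = C1 + 3*c^4/14 - 2*c^3/3 - c^2/18


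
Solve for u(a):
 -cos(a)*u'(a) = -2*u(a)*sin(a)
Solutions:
 u(a) = C1/cos(a)^2


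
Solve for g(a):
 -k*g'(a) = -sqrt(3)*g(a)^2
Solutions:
 g(a) = -k/(C1*k + sqrt(3)*a)


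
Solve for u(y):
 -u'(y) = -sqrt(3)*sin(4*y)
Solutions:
 u(y) = C1 - sqrt(3)*cos(4*y)/4


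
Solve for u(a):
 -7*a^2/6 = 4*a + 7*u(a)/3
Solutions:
 u(a) = a*(-7*a - 24)/14


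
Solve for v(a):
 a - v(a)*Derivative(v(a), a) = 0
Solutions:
 v(a) = -sqrt(C1 + a^2)
 v(a) = sqrt(C1 + a^2)


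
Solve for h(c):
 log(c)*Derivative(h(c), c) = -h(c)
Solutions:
 h(c) = C1*exp(-li(c))


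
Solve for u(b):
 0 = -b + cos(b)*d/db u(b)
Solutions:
 u(b) = C1 + Integral(b/cos(b), b)


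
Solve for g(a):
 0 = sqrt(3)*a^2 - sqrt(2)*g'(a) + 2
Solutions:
 g(a) = C1 + sqrt(6)*a^3/6 + sqrt(2)*a


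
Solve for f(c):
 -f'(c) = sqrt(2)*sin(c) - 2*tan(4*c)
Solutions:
 f(c) = C1 - log(cos(4*c))/2 + sqrt(2)*cos(c)


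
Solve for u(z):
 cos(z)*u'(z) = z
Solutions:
 u(z) = C1 + Integral(z/cos(z), z)


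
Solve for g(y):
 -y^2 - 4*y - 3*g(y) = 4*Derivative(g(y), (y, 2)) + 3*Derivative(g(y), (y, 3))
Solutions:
 g(y) = C1*exp(y*(-16 + 32*2^(1/3)/(27*sqrt(985) + 857)^(1/3) + 2^(2/3)*(27*sqrt(985) + 857)^(1/3))/36)*sin(2^(1/3)*sqrt(3)*y*(-2^(1/3)*(27*sqrt(985) + 857)^(1/3) + 32/(27*sqrt(985) + 857)^(1/3))/36) + C2*exp(y*(-16 + 32*2^(1/3)/(27*sqrt(985) + 857)^(1/3) + 2^(2/3)*(27*sqrt(985) + 857)^(1/3))/36)*cos(2^(1/3)*sqrt(3)*y*(-2^(1/3)*(27*sqrt(985) + 857)^(1/3) + 32/(27*sqrt(985) + 857)^(1/3))/36) + C3*exp(-y*(32*2^(1/3)/(27*sqrt(985) + 857)^(1/3) + 8 + 2^(2/3)*(27*sqrt(985) + 857)^(1/3))/18) - y^2/3 - 4*y/3 + 8/9


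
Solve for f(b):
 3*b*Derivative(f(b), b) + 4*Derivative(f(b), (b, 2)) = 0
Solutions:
 f(b) = C1 + C2*erf(sqrt(6)*b/4)


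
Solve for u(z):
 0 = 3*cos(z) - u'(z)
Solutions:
 u(z) = C1 + 3*sin(z)


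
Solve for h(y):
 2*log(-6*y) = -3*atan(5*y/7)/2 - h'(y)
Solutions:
 h(y) = C1 - 2*y*log(-y) - 3*y*atan(5*y/7)/2 - 2*y*log(6) + 2*y + 21*log(25*y^2 + 49)/20


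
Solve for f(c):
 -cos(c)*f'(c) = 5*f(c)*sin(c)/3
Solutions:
 f(c) = C1*cos(c)^(5/3)


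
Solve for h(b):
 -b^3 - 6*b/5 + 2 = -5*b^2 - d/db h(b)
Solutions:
 h(b) = C1 + b^4/4 - 5*b^3/3 + 3*b^2/5 - 2*b


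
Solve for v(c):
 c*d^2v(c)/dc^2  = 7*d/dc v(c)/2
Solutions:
 v(c) = C1 + C2*c^(9/2)


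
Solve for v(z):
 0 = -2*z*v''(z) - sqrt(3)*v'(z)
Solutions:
 v(z) = C1 + C2*z^(1 - sqrt(3)/2)


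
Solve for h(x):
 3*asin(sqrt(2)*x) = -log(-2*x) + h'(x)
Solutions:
 h(x) = C1 + x*log(-x) + 3*x*asin(sqrt(2)*x) - x + x*log(2) + 3*sqrt(2)*sqrt(1 - 2*x^2)/2


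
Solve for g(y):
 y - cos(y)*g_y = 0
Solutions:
 g(y) = C1 + Integral(y/cos(y), y)


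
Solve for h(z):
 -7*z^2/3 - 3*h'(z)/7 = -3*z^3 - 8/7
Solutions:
 h(z) = C1 + 7*z^4/4 - 49*z^3/27 + 8*z/3


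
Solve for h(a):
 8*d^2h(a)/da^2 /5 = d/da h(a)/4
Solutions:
 h(a) = C1 + C2*exp(5*a/32)


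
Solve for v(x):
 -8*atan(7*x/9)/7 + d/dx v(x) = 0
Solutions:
 v(x) = C1 + 8*x*atan(7*x/9)/7 - 36*log(49*x^2 + 81)/49


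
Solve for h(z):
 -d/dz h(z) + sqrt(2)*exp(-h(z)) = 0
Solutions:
 h(z) = log(C1 + sqrt(2)*z)


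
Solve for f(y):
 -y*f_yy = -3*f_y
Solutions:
 f(y) = C1 + C2*y^4


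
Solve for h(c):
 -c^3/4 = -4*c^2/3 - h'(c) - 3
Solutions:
 h(c) = C1 + c^4/16 - 4*c^3/9 - 3*c


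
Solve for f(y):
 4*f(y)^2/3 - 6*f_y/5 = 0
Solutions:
 f(y) = -9/(C1 + 10*y)


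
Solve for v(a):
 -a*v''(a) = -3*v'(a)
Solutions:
 v(a) = C1 + C2*a^4


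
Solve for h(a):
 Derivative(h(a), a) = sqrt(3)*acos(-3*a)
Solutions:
 h(a) = C1 + sqrt(3)*(a*acos(-3*a) + sqrt(1 - 9*a^2)/3)


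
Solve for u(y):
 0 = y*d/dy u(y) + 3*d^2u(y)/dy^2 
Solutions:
 u(y) = C1 + C2*erf(sqrt(6)*y/6)


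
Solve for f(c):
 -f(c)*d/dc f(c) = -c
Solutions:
 f(c) = -sqrt(C1 + c^2)
 f(c) = sqrt(C1 + c^2)


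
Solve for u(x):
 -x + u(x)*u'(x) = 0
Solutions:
 u(x) = -sqrt(C1 + x^2)
 u(x) = sqrt(C1 + x^2)


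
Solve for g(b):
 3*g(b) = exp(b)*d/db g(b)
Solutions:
 g(b) = C1*exp(-3*exp(-b))


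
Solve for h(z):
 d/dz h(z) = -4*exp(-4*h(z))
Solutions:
 h(z) = log(-I*(C1 - 16*z)^(1/4))
 h(z) = log(I*(C1 - 16*z)^(1/4))
 h(z) = log(-(C1 - 16*z)^(1/4))
 h(z) = log(C1 - 16*z)/4


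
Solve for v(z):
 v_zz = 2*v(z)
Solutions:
 v(z) = C1*exp(-sqrt(2)*z) + C2*exp(sqrt(2)*z)


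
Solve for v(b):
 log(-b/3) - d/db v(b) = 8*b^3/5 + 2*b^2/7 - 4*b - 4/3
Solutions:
 v(b) = C1 - 2*b^4/5 - 2*b^3/21 + 2*b^2 + b*log(-b) + b*(1/3 - log(3))


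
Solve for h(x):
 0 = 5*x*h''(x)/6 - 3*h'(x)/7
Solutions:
 h(x) = C1 + C2*x^(53/35)


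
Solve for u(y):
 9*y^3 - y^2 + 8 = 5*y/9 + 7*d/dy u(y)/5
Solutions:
 u(y) = C1 + 45*y^4/28 - 5*y^3/21 - 25*y^2/126 + 40*y/7


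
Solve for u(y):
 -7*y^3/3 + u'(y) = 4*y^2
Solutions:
 u(y) = C1 + 7*y^4/12 + 4*y^3/3


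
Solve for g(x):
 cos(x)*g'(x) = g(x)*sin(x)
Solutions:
 g(x) = C1/cos(x)


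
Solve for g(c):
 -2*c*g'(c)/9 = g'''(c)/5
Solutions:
 g(c) = C1 + Integral(C2*airyai(-30^(1/3)*c/3) + C3*airybi(-30^(1/3)*c/3), c)


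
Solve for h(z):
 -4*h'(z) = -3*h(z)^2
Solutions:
 h(z) = -4/(C1 + 3*z)


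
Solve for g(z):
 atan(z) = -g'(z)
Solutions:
 g(z) = C1 - z*atan(z) + log(z^2 + 1)/2


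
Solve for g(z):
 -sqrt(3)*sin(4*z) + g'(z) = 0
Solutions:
 g(z) = C1 - sqrt(3)*cos(4*z)/4


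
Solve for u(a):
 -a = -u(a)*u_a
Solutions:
 u(a) = -sqrt(C1 + a^2)
 u(a) = sqrt(C1 + a^2)


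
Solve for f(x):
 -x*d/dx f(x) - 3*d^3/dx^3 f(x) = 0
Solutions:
 f(x) = C1 + Integral(C2*airyai(-3^(2/3)*x/3) + C3*airybi(-3^(2/3)*x/3), x)


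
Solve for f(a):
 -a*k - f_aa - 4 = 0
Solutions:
 f(a) = C1 + C2*a - a^3*k/6 - 2*a^2


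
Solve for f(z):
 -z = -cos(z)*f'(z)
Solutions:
 f(z) = C1 + Integral(z/cos(z), z)


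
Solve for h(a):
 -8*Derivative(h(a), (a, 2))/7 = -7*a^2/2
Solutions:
 h(a) = C1 + C2*a + 49*a^4/192


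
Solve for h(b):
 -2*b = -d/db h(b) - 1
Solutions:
 h(b) = C1 + b^2 - b


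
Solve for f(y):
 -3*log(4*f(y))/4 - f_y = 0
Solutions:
 4*Integral(1/(log(_y) + 2*log(2)), (_y, f(y)))/3 = C1 - y


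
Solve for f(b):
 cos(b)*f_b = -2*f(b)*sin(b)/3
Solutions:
 f(b) = C1*cos(b)^(2/3)


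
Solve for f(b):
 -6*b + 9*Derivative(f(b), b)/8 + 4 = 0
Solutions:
 f(b) = C1 + 8*b^2/3 - 32*b/9


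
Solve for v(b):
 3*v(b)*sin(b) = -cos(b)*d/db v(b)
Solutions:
 v(b) = C1*cos(b)^3


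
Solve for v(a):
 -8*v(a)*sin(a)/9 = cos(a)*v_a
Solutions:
 v(a) = C1*cos(a)^(8/9)


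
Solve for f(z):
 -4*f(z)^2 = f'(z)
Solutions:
 f(z) = 1/(C1 + 4*z)


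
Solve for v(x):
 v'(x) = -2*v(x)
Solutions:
 v(x) = C1*exp(-2*x)


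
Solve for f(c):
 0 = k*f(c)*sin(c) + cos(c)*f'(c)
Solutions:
 f(c) = C1*exp(k*log(cos(c)))


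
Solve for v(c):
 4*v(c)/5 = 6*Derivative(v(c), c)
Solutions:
 v(c) = C1*exp(2*c/15)


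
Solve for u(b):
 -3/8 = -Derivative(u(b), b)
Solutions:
 u(b) = C1 + 3*b/8


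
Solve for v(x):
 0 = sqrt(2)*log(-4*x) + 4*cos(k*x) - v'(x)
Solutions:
 v(x) = C1 + sqrt(2)*x*(log(-x) - 1) + 2*sqrt(2)*x*log(2) + 4*Piecewise((sin(k*x)/k, Ne(k, 0)), (x, True))


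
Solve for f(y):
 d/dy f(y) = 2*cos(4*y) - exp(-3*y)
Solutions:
 f(y) = C1 + sin(4*y)/2 + exp(-3*y)/3


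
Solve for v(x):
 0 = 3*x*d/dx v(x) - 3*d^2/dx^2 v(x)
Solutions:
 v(x) = C1 + C2*erfi(sqrt(2)*x/2)


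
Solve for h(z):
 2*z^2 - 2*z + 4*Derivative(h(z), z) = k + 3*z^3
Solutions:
 h(z) = C1 + k*z/4 + 3*z^4/16 - z^3/6 + z^2/4


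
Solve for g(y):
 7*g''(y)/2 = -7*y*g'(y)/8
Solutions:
 g(y) = C1 + C2*erf(sqrt(2)*y/4)


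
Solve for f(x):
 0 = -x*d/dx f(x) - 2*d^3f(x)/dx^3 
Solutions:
 f(x) = C1 + Integral(C2*airyai(-2^(2/3)*x/2) + C3*airybi(-2^(2/3)*x/2), x)


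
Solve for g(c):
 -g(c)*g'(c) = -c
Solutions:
 g(c) = -sqrt(C1 + c^2)
 g(c) = sqrt(C1 + c^2)


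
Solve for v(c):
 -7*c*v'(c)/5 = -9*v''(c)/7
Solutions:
 v(c) = C1 + C2*erfi(7*sqrt(10)*c/30)


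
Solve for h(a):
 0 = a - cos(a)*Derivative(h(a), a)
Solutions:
 h(a) = C1 + Integral(a/cos(a), a)


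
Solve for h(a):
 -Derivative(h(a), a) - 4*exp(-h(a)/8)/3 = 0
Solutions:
 h(a) = 8*log(C1 - a/6)


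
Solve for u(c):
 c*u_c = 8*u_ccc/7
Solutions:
 u(c) = C1 + Integral(C2*airyai(7^(1/3)*c/2) + C3*airybi(7^(1/3)*c/2), c)


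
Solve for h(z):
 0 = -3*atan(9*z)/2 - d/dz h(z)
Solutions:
 h(z) = C1 - 3*z*atan(9*z)/2 + log(81*z^2 + 1)/12


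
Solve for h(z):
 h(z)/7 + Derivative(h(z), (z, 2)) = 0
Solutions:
 h(z) = C1*sin(sqrt(7)*z/7) + C2*cos(sqrt(7)*z/7)


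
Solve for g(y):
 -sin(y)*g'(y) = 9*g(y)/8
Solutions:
 g(y) = C1*(cos(y) + 1)^(9/16)/(cos(y) - 1)^(9/16)


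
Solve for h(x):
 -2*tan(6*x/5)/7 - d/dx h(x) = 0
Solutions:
 h(x) = C1 + 5*log(cos(6*x/5))/21


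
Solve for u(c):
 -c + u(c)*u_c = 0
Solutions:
 u(c) = -sqrt(C1 + c^2)
 u(c) = sqrt(C1 + c^2)


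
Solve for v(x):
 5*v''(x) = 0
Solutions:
 v(x) = C1 + C2*x


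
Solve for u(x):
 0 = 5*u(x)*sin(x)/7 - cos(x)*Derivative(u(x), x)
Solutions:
 u(x) = C1/cos(x)^(5/7)


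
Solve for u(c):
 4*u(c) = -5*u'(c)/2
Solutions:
 u(c) = C1*exp(-8*c/5)


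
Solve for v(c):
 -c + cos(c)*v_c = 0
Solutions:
 v(c) = C1 + Integral(c/cos(c), c)


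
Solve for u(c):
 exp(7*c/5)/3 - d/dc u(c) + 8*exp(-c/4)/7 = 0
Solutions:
 u(c) = C1 + 5*exp(7*c/5)/21 - 32*exp(-c/4)/7


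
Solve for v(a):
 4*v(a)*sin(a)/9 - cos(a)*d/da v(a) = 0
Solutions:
 v(a) = C1/cos(a)^(4/9)


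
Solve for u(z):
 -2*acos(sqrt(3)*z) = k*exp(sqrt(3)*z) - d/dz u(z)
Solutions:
 u(z) = C1 + sqrt(3)*k*exp(sqrt(3)*z)/3 + 2*z*acos(sqrt(3)*z) - 2*sqrt(3)*sqrt(1 - 3*z^2)/3


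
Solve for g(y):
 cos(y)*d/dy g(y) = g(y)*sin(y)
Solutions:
 g(y) = C1/cos(y)


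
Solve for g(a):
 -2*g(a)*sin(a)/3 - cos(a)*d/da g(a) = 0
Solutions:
 g(a) = C1*cos(a)^(2/3)


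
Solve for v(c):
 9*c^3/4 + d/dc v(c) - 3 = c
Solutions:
 v(c) = C1 - 9*c^4/16 + c^2/2 + 3*c


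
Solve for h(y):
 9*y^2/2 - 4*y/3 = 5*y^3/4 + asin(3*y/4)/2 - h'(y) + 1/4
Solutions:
 h(y) = C1 + 5*y^4/16 - 3*y^3/2 + 2*y^2/3 + y*asin(3*y/4)/2 + y/4 + sqrt(16 - 9*y^2)/6


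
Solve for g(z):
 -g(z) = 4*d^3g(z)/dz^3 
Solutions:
 g(z) = C3*exp(-2^(1/3)*z/2) + (C1*sin(2^(1/3)*sqrt(3)*z/4) + C2*cos(2^(1/3)*sqrt(3)*z/4))*exp(2^(1/3)*z/4)


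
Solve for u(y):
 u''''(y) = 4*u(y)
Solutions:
 u(y) = C1*exp(-sqrt(2)*y) + C2*exp(sqrt(2)*y) + C3*sin(sqrt(2)*y) + C4*cos(sqrt(2)*y)


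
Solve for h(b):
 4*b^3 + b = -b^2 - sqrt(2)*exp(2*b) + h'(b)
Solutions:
 h(b) = C1 + b^4 + b^3/3 + b^2/2 + sqrt(2)*exp(2*b)/2


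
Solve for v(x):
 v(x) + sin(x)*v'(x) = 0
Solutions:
 v(x) = C1*sqrt(cos(x) + 1)/sqrt(cos(x) - 1)


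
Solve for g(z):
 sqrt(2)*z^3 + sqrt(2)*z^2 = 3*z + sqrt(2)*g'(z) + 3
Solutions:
 g(z) = C1 + z^4/4 + z^3/3 - 3*sqrt(2)*z^2/4 - 3*sqrt(2)*z/2


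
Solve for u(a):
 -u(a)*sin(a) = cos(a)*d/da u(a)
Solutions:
 u(a) = C1*cos(a)


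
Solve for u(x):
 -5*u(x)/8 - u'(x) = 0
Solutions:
 u(x) = C1*exp(-5*x/8)


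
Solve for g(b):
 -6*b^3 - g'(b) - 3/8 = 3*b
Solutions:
 g(b) = C1 - 3*b^4/2 - 3*b^2/2 - 3*b/8


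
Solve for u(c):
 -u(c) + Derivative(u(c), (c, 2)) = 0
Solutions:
 u(c) = C1*exp(-c) + C2*exp(c)


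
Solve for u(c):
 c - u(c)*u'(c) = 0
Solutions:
 u(c) = -sqrt(C1 + c^2)
 u(c) = sqrt(C1 + c^2)


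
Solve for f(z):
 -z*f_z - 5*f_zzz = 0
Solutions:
 f(z) = C1 + Integral(C2*airyai(-5^(2/3)*z/5) + C3*airybi(-5^(2/3)*z/5), z)


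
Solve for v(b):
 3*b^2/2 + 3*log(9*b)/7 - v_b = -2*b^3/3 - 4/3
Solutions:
 v(b) = C1 + b^4/6 + b^3/2 + 3*b*log(b)/7 + 19*b/21 + 6*b*log(3)/7


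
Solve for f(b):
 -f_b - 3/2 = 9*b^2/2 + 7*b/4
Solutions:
 f(b) = C1 - 3*b^3/2 - 7*b^2/8 - 3*b/2


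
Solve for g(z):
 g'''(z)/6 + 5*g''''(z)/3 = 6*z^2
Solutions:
 g(z) = C1 + C2*z + C3*z^2 + C4*exp(-z/10) + 3*z^5/5 - 30*z^4 + 1200*z^3


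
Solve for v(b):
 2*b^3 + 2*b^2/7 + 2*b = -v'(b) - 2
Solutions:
 v(b) = C1 - b^4/2 - 2*b^3/21 - b^2 - 2*b


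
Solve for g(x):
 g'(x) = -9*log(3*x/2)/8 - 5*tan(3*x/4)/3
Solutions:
 g(x) = C1 - 9*x*log(x)/8 - 9*x*log(3)/8 + 9*x*log(2)/8 + 9*x/8 + 20*log(cos(3*x/4))/9


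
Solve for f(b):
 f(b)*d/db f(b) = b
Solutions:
 f(b) = -sqrt(C1 + b^2)
 f(b) = sqrt(C1 + b^2)


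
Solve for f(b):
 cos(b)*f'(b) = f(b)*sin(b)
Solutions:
 f(b) = C1/cos(b)


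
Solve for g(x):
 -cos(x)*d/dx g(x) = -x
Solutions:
 g(x) = C1 + Integral(x/cos(x), x)


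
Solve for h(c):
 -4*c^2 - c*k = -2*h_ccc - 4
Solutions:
 h(c) = C1 + C2*c + C3*c^2 + c^5/30 + c^4*k/48 - c^3/3


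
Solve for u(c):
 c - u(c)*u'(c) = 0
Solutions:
 u(c) = -sqrt(C1 + c^2)
 u(c) = sqrt(C1 + c^2)


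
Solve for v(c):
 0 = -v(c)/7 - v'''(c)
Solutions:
 v(c) = C3*exp(-7^(2/3)*c/7) + (C1*sin(sqrt(3)*7^(2/3)*c/14) + C2*cos(sqrt(3)*7^(2/3)*c/14))*exp(7^(2/3)*c/14)


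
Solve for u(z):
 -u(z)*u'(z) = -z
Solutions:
 u(z) = -sqrt(C1 + z^2)
 u(z) = sqrt(C1 + z^2)


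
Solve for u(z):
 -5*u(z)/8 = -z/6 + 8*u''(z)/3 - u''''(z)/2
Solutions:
 u(z) = C1*exp(-sqrt(6)*z*sqrt(16 + sqrt(301))/6) + C2*exp(sqrt(6)*z*sqrt(16 + sqrt(301))/6) + C3*sin(sqrt(6)*z*sqrt(-16 + sqrt(301))/6) + C4*cos(sqrt(6)*z*sqrt(-16 + sqrt(301))/6) + 4*z/15


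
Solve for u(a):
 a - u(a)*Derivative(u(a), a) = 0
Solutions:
 u(a) = -sqrt(C1 + a^2)
 u(a) = sqrt(C1 + a^2)


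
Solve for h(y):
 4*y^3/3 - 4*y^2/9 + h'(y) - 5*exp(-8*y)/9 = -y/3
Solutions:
 h(y) = C1 - y^4/3 + 4*y^3/27 - y^2/6 - 5*exp(-8*y)/72


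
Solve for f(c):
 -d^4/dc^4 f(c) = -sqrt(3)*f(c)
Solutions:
 f(c) = C1*exp(-3^(1/8)*c) + C2*exp(3^(1/8)*c) + C3*sin(3^(1/8)*c) + C4*cos(3^(1/8)*c)


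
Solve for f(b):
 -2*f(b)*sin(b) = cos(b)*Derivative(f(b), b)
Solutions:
 f(b) = C1*cos(b)^2


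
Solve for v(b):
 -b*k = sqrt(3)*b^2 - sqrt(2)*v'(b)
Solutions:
 v(b) = C1 + sqrt(6)*b^3/6 + sqrt(2)*b^2*k/4


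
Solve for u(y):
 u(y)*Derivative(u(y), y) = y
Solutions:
 u(y) = -sqrt(C1 + y^2)
 u(y) = sqrt(C1 + y^2)


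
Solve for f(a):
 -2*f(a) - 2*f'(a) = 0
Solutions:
 f(a) = C1*exp(-a)


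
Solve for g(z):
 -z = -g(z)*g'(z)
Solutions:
 g(z) = -sqrt(C1 + z^2)
 g(z) = sqrt(C1 + z^2)


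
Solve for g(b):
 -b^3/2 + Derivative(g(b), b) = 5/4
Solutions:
 g(b) = C1 + b^4/8 + 5*b/4


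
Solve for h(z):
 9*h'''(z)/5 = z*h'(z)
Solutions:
 h(z) = C1 + Integral(C2*airyai(15^(1/3)*z/3) + C3*airybi(15^(1/3)*z/3), z)


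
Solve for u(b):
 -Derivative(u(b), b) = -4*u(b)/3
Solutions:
 u(b) = C1*exp(4*b/3)


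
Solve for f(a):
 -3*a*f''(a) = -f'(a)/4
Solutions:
 f(a) = C1 + C2*a^(13/12)


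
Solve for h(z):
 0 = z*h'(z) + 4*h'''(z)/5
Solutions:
 h(z) = C1 + Integral(C2*airyai(-10^(1/3)*z/2) + C3*airybi(-10^(1/3)*z/2), z)


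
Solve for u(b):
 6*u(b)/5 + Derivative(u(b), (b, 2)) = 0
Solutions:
 u(b) = C1*sin(sqrt(30)*b/5) + C2*cos(sqrt(30)*b/5)


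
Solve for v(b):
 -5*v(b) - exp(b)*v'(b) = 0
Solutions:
 v(b) = C1*exp(5*exp(-b))


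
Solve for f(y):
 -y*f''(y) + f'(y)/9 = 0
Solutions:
 f(y) = C1 + C2*y^(10/9)


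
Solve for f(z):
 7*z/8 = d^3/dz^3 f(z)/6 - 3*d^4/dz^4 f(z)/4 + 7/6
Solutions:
 f(z) = C1 + C2*z + C3*z^2 + C4*exp(2*z/9) + 7*z^4/32 + 133*z^3/48


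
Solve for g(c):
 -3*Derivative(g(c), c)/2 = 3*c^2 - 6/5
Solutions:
 g(c) = C1 - 2*c^3/3 + 4*c/5


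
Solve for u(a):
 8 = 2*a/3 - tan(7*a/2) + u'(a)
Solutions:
 u(a) = C1 - a^2/3 + 8*a - 2*log(cos(7*a/2))/7


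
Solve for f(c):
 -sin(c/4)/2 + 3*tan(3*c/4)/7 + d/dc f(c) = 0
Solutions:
 f(c) = C1 + 4*log(cos(3*c/4))/7 - 2*cos(c/4)


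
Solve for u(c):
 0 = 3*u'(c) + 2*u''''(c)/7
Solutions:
 u(c) = C1 + C4*exp(-2^(2/3)*21^(1/3)*c/2) + (C2*sin(2^(2/3)*3^(5/6)*7^(1/3)*c/4) + C3*cos(2^(2/3)*3^(5/6)*7^(1/3)*c/4))*exp(2^(2/3)*21^(1/3)*c/4)


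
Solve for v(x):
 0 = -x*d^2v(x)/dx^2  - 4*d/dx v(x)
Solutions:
 v(x) = C1 + C2/x^3


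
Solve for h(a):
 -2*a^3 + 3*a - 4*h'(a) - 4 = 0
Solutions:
 h(a) = C1 - a^4/8 + 3*a^2/8 - a


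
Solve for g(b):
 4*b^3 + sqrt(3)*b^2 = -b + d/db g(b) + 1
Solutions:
 g(b) = C1 + b^4 + sqrt(3)*b^3/3 + b^2/2 - b


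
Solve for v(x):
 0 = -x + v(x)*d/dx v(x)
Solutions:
 v(x) = -sqrt(C1 + x^2)
 v(x) = sqrt(C1 + x^2)


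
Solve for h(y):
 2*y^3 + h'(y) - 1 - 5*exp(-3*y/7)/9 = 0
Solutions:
 h(y) = C1 - y^4/2 + y - 35*exp(-3*y/7)/27


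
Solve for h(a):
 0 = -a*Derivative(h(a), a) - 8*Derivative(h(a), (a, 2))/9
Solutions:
 h(a) = C1 + C2*erf(3*a/4)


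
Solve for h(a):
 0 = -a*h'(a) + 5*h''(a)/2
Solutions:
 h(a) = C1 + C2*erfi(sqrt(5)*a/5)


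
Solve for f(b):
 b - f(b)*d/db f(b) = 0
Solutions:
 f(b) = -sqrt(C1 + b^2)
 f(b) = sqrt(C1 + b^2)


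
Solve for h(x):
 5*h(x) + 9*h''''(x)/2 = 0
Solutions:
 h(x) = (C1*sin(2^(3/4)*sqrt(3)*5^(1/4)*x/6) + C2*cos(2^(3/4)*sqrt(3)*5^(1/4)*x/6))*exp(-2^(3/4)*sqrt(3)*5^(1/4)*x/6) + (C3*sin(2^(3/4)*sqrt(3)*5^(1/4)*x/6) + C4*cos(2^(3/4)*sqrt(3)*5^(1/4)*x/6))*exp(2^(3/4)*sqrt(3)*5^(1/4)*x/6)


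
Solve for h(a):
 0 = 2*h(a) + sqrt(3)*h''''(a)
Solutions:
 h(a) = (C1*sin(2^(3/4)*3^(7/8)*a/6) + C2*cos(2^(3/4)*3^(7/8)*a/6))*exp(-2^(3/4)*3^(7/8)*a/6) + (C3*sin(2^(3/4)*3^(7/8)*a/6) + C4*cos(2^(3/4)*3^(7/8)*a/6))*exp(2^(3/4)*3^(7/8)*a/6)


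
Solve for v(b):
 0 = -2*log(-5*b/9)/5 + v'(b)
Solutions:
 v(b) = C1 + 2*b*log(-b)/5 + 2*b*(-2*log(3) - 1 + log(5))/5


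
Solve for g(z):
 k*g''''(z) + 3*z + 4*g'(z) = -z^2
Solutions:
 g(z) = C1 + C2*exp(2^(2/3)*z*(-1/k)^(1/3)) + C3*exp(2^(2/3)*z*(-1/k)^(1/3)*(-1 + sqrt(3)*I)/2) + C4*exp(-2^(2/3)*z*(-1/k)^(1/3)*(1 + sqrt(3)*I)/2) - z^3/12 - 3*z^2/8


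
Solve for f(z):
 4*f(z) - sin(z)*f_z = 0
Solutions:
 f(z) = C1*(cos(z)^2 - 2*cos(z) + 1)/(cos(z)^2 + 2*cos(z) + 1)


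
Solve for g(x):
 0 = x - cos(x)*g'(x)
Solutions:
 g(x) = C1 + Integral(x/cos(x), x)


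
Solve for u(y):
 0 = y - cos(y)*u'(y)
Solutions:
 u(y) = C1 + Integral(y/cos(y), y)


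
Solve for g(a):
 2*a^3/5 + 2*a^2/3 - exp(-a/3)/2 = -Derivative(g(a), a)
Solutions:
 g(a) = C1 - a^4/10 - 2*a^3/9 - 3*exp(-a/3)/2


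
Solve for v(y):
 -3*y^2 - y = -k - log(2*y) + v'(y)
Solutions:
 v(y) = C1 + k*y - y^3 - y^2/2 + y*log(y) - y + y*log(2)


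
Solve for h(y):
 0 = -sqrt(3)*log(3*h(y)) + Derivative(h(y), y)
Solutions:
 -sqrt(3)*Integral(1/(log(_y) + log(3)), (_y, h(y)))/3 = C1 - y


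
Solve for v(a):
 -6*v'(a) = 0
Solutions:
 v(a) = C1


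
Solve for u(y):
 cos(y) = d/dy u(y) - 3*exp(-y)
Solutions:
 u(y) = C1 + sin(y) - 3*exp(-y)


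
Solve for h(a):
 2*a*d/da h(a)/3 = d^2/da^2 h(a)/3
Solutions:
 h(a) = C1 + C2*erfi(a)


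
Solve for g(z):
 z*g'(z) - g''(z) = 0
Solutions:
 g(z) = C1 + C2*erfi(sqrt(2)*z/2)


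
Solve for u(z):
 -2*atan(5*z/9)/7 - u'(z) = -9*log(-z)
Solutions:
 u(z) = C1 + 9*z*log(-z) - 2*z*atan(5*z/9)/7 - 9*z + 9*log(25*z^2 + 81)/35


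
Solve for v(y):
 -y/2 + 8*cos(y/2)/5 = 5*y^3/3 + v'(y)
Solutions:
 v(y) = C1 - 5*y^4/12 - y^2/4 + 16*sin(y/2)/5


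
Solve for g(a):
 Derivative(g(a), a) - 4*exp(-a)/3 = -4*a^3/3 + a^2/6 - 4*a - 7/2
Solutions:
 g(a) = C1 - a^4/3 + a^3/18 - 2*a^2 - 7*a/2 - 4*exp(-a)/3


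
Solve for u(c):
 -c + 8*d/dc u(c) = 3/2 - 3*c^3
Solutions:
 u(c) = C1 - 3*c^4/32 + c^2/16 + 3*c/16


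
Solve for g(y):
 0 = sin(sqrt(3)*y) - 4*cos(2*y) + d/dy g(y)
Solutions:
 g(y) = C1 + 2*sin(2*y) + sqrt(3)*cos(sqrt(3)*y)/3


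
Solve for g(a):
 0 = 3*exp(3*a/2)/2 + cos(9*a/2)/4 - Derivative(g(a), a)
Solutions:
 g(a) = C1 + exp(3*a/2) + sin(9*a/2)/18


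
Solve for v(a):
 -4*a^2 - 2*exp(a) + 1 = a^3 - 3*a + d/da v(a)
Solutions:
 v(a) = C1 - a^4/4 - 4*a^3/3 + 3*a^2/2 + a - 2*exp(a)


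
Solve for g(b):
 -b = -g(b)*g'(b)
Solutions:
 g(b) = -sqrt(C1 + b^2)
 g(b) = sqrt(C1 + b^2)


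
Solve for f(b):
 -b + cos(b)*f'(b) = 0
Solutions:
 f(b) = C1 + Integral(b/cos(b), b)


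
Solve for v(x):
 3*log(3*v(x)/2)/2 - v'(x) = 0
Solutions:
 2*Integral(1/(-log(_y) - log(3) + log(2)), (_y, v(x)))/3 = C1 - x


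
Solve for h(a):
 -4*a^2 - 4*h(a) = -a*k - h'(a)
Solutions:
 h(a) = C1*exp(4*a) - a^2 + a*k/4 - a/2 + k/16 - 1/8


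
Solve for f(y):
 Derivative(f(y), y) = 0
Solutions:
 f(y) = C1


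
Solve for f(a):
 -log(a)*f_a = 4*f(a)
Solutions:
 f(a) = C1*exp(-4*li(a))


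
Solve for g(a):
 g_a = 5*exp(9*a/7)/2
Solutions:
 g(a) = C1 + 35*exp(9*a/7)/18


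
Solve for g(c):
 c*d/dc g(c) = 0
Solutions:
 g(c) = C1


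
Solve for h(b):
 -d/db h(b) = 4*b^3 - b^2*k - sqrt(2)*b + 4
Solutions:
 h(b) = C1 - b^4 + b^3*k/3 + sqrt(2)*b^2/2 - 4*b


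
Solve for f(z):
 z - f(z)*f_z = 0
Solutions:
 f(z) = -sqrt(C1 + z^2)
 f(z) = sqrt(C1 + z^2)


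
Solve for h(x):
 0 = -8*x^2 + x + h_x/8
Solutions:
 h(x) = C1 + 64*x^3/3 - 4*x^2


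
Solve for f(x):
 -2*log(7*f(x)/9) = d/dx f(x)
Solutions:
 -Integral(1/(-log(_y) - log(7) + 2*log(3)), (_y, f(x)))/2 = C1 - x


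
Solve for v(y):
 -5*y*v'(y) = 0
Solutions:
 v(y) = C1


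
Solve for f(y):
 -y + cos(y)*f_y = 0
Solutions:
 f(y) = C1 + Integral(y/cos(y), y)


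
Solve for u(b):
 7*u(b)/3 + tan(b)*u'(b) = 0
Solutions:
 u(b) = C1/sin(b)^(7/3)


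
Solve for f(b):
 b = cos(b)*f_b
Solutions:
 f(b) = C1 + Integral(b/cos(b), b)


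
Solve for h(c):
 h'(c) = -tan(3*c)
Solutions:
 h(c) = C1 + log(cos(3*c))/3


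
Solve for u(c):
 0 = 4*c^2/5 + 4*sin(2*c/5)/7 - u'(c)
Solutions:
 u(c) = C1 + 4*c^3/15 - 10*cos(2*c/5)/7


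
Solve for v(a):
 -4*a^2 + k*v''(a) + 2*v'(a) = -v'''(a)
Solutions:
 v(a) = C1 + C2*exp(a*(-k + sqrt(k^2 - 8))/2) + C3*exp(-a*(k + sqrt(k^2 - 8))/2) + 2*a^3/3 - a^2*k + a*k^2 - 2*a


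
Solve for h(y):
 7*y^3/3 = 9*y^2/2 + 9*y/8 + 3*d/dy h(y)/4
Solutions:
 h(y) = C1 + 7*y^4/9 - 2*y^3 - 3*y^2/4


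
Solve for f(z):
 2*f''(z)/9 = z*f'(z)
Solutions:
 f(z) = C1 + C2*erfi(3*z/2)


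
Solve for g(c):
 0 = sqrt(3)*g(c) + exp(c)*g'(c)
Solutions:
 g(c) = C1*exp(sqrt(3)*exp(-c))


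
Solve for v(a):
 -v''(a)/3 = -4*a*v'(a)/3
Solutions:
 v(a) = C1 + C2*erfi(sqrt(2)*a)


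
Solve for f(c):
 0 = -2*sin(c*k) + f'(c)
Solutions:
 f(c) = C1 - 2*cos(c*k)/k


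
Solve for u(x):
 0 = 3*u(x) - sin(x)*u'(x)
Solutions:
 u(x) = C1*(cos(x) - 1)^(3/2)/(cos(x) + 1)^(3/2)


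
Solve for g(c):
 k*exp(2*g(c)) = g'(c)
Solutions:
 g(c) = log(-sqrt(-1/(C1 + c*k))) - log(2)/2
 g(c) = log(-1/(C1 + c*k))/2 - log(2)/2


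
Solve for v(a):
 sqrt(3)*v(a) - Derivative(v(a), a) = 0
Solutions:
 v(a) = C1*exp(sqrt(3)*a)


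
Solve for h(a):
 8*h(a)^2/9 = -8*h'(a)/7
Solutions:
 h(a) = 9/(C1 + 7*a)


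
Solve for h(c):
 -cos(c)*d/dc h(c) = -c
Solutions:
 h(c) = C1 + Integral(c/cos(c), c)


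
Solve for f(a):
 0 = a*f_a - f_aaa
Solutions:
 f(a) = C1 + Integral(C2*airyai(a) + C3*airybi(a), a)


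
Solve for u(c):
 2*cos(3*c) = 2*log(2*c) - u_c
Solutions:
 u(c) = C1 + 2*c*log(c) - 2*c + 2*c*log(2) - 2*sin(3*c)/3


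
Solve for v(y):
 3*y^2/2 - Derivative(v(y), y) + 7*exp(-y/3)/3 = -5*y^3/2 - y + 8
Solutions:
 v(y) = C1 + 5*y^4/8 + y^3/2 + y^2/2 - 8*y - 7*exp(-y/3)


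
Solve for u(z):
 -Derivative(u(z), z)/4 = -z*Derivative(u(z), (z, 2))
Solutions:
 u(z) = C1 + C2*z^(5/4)


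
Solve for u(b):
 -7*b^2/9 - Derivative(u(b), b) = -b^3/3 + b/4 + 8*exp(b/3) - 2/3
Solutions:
 u(b) = C1 + b^4/12 - 7*b^3/27 - b^2/8 + 2*b/3 - 24*exp(b/3)


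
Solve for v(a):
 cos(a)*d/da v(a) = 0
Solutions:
 v(a) = C1


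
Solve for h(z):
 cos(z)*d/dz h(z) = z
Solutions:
 h(z) = C1 + Integral(z/cos(z), z)


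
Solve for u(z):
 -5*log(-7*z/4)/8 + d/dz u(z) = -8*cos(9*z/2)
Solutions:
 u(z) = C1 + 5*z*log(-z)/8 - 5*z*log(2)/4 - 5*z/8 + 5*z*log(7)/8 - 16*sin(9*z/2)/9


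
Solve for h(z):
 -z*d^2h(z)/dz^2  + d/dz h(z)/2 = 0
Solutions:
 h(z) = C1 + C2*z^(3/2)


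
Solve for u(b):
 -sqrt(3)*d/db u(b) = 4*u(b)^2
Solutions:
 u(b) = 3/(C1 + 4*sqrt(3)*b)


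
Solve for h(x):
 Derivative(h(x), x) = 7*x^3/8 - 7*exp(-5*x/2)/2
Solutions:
 h(x) = C1 + 7*x^4/32 + 7*exp(-5*x/2)/5


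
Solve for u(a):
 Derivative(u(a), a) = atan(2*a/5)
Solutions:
 u(a) = C1 + a*atan(2*a/5) - 5*log(4*a^2 + 25)/4


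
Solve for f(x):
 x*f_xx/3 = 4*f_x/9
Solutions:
 f(x) = C1 + C2*x^(7/3)


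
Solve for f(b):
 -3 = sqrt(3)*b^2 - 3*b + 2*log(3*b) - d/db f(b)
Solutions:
 f(b) = C1 + sqrt(3)*b^3/3 - 3*b^2/2 + 2*b*log(b) + b + b*log(9)


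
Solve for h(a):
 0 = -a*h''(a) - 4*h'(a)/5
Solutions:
 h(a) = C1 + C2*a^(1/5)


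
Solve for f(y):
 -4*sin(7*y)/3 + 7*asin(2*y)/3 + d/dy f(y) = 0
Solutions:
 f(y) = C1 - 7*y*asin(2*y)/3 - 7*sqrt(1 - 4*y^2)/6 - 4*cos(7*y)/21


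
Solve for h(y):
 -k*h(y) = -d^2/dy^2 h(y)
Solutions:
 h(y) = C1*exp(-sqrt(k)*y) + C2*exp(sqrt(k)*y)


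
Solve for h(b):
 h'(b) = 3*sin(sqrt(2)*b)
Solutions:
 h(b) = C1 - 3*sqrt(2)*cos(sqrt(2)*b)/2


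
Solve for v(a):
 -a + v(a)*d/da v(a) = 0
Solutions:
 v(a) = -sqrt(C1 + a^2)
 v(a) = sqrt(C1 + a^2)


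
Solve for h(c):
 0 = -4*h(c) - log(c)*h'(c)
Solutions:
 h(c) = C1*exp(-4*li(c))


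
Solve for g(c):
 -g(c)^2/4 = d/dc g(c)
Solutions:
 g(c) = 4/(C1 + c)


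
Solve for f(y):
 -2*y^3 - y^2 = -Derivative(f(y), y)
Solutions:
 f(y) = C1 + y^4/2 + y^3/3


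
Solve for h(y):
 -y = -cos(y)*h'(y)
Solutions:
 h(y) = C1 + Integral(y/cos(y), y)


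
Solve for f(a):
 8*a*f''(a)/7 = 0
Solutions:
 f(a) = C1 + C2*a
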